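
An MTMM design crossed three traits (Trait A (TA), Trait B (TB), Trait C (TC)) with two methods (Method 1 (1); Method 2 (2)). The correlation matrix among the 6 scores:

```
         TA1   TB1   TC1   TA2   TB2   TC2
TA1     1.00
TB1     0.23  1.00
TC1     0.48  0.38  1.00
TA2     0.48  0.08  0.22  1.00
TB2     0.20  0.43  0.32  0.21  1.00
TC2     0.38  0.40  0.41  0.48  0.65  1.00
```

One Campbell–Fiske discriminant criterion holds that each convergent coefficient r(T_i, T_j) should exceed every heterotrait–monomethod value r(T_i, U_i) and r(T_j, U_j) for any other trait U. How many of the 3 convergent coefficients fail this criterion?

Convergent coefficients and their comparison sets:
TA (methods 1·2): 0.48 vs {0.23, 0.21, 0.48, 0.48} → fail.
TB (methods 1·2): 0.43 vs {0.23, 0.21, 0.38, 0.65} → fail.
TC (methods 1·2): 0.41 vs {0.48, 0.48, 0.38, 0.65} → fail.
3 of 3 fail.

3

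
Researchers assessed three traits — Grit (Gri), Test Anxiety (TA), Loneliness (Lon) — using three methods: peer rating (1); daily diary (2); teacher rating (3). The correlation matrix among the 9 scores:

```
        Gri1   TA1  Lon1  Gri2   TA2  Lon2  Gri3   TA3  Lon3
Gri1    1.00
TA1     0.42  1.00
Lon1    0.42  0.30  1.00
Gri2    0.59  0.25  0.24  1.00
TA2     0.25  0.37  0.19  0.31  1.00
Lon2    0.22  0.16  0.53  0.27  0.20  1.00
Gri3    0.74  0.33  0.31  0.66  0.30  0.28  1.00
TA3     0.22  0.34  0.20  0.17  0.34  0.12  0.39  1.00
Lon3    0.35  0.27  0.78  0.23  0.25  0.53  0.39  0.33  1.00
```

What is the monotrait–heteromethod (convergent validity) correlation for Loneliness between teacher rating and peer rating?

0.78

Same trait (Lon), different methods: r(Lon3, Lon1) = 0.78.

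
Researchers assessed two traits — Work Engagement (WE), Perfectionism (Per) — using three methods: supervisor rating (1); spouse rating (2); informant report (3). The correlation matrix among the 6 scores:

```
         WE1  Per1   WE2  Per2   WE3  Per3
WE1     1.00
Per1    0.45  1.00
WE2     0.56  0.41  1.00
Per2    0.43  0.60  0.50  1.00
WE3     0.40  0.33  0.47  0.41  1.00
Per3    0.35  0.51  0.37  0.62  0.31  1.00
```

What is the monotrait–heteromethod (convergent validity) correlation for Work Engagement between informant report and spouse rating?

0.47

Same trait (WE), different methods: r(WE3, WE2) = 0.47.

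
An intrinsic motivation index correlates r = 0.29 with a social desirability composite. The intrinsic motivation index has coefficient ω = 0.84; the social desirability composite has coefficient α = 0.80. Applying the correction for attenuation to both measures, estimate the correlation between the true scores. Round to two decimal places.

r_true = r_obs / √(r_xx · r_yy) = 0.29 / √(0.84 × 0.80) = 0.29 / √0.6720 = 0.29 / 0.8198 ≈ 0.35.

0.35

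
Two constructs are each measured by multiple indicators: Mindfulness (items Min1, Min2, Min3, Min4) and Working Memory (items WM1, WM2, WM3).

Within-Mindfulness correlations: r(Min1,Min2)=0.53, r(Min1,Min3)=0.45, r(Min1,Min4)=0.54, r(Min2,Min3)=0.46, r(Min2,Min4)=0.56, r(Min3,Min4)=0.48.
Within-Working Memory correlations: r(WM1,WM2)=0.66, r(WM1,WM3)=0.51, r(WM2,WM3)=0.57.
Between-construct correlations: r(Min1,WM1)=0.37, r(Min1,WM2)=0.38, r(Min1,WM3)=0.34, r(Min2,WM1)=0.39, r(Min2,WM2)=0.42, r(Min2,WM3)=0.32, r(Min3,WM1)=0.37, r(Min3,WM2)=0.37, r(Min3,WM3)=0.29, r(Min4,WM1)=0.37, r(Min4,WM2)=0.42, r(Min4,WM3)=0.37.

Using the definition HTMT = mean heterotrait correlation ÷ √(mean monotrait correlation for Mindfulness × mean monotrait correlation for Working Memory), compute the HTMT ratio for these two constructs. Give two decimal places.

0.68

Between-construct mean = 4.41/12 = 0.3675.
Mean within-Min = 3.02/6 = 0.5033; mean within-WM = 1.74/3 = 0.5800.
Geometric mean = √(0.5033 × 0.5800) = 0.5403.
HTMT = 0.3675 / 0.5403 = 0.68.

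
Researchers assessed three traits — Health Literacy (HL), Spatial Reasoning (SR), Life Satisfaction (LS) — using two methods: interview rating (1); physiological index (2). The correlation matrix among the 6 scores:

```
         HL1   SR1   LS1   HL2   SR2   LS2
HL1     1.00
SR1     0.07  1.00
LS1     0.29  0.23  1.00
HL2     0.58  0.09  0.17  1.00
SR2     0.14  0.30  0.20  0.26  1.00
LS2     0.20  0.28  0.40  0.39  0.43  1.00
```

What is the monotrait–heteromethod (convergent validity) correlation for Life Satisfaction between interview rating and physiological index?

0.40

Same trait (LS), different methods: r(LS1, LS2) = 0.40.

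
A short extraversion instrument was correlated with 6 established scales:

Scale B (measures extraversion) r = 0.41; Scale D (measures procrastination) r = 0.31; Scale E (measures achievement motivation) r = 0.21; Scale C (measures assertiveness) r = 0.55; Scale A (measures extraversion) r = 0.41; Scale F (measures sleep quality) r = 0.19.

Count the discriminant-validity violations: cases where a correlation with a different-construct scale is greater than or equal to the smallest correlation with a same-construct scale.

1

Convergent (same construct = extraversion): Scale B, Scale A.
Smallest convergent = 0.41. Discriminant values: 0.31, 0.21, 0.55, 0.19; count ≥ 0.41 → 1.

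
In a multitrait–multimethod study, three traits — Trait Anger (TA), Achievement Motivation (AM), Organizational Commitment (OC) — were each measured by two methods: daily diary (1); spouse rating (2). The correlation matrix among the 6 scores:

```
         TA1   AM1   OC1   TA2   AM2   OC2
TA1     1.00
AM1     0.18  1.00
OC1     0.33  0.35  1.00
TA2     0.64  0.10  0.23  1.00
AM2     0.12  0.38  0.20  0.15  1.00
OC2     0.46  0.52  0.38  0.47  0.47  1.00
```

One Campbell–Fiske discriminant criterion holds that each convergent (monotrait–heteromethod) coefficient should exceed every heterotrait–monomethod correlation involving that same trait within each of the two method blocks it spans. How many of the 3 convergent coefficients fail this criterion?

2

Checking each validity diagonal entry against its comparison values:
TA (methods 1·2): 0.64 vs {0.18, 0.15, 0.33, 0.47} → pass.
AM (methods 1·2): 0.38 vs {0.18, 0.15, 0.35, 0.47} → fail.
OC (methods 1·2): 0.38 vs {0.33, 0.47, 0.35, 0.47} → fail.
2 of 3 fail.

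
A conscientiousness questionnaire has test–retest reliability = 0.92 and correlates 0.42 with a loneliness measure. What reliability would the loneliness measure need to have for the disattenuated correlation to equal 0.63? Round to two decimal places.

r_true = r_obs / √(r_xx · r_yy) ⇒ 0.63 = 0.42 / √(0.92 · r_yy).
√(0.92 · r_yy) = 0.42 / 0.63 = 0.6667; 0.92 · r_yy = 0.4445; r_yy = 0.4445 / 0.92 ≈ 0.48.

0.48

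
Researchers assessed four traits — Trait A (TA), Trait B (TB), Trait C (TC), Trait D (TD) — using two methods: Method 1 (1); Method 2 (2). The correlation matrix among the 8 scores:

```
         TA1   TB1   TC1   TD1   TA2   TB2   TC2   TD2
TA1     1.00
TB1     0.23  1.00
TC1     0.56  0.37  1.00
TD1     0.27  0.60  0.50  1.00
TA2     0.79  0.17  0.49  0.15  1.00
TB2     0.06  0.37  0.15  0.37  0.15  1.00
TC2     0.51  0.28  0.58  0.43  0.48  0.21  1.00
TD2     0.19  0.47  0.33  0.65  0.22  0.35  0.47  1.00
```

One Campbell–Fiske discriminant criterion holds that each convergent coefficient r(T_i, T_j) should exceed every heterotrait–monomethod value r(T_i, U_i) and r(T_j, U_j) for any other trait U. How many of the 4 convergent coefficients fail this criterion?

1

Each convergent coefficient versus the relevant comparison correlations:
TA (methods 1·2): 0.79 vs {0.23, 0.15, 0.56, 0.48, 0.27, 0.22} → pass.
TB (methods 1·2): 0.37 vs {0.23, 0.15, 0.37, 0.21, 0.60, 0.35} → fail.
TC (methods 1·2): 0.58 vs {0.56, 0.48, 0.37, 0.21, 0.50, 0.47} → pass.
TD (methods 1·2): 0.65 vs {0.27, 0.22, 0.60, 0.35, 0.50, 0.47} → pass.
1 of 4 fail.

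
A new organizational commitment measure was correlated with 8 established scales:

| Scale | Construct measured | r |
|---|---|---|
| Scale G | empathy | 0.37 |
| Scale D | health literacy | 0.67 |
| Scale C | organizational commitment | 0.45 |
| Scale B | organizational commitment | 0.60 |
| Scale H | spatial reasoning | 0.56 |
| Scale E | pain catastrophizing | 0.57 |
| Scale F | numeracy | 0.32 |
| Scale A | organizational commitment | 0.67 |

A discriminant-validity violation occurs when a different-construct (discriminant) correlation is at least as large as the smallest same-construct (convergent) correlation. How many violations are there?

3

Convergent (same construct = organizational commitment): Scale C, Scale B, Scale A.
Smallest convergent = 0.45. Discriminant values: 0.37, 0.67, 0.56, 0.57, 0.32; count ≥ 0.45 → 3.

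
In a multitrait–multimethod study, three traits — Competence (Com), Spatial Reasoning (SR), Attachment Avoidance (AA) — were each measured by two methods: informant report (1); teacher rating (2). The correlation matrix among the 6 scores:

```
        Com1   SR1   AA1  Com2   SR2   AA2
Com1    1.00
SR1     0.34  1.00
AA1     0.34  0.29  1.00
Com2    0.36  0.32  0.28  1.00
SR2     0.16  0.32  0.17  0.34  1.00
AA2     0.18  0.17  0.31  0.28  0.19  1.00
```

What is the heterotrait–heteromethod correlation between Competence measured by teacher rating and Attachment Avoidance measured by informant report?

Different traits and methods: r(Com2, AA1) = 0.28.

0.28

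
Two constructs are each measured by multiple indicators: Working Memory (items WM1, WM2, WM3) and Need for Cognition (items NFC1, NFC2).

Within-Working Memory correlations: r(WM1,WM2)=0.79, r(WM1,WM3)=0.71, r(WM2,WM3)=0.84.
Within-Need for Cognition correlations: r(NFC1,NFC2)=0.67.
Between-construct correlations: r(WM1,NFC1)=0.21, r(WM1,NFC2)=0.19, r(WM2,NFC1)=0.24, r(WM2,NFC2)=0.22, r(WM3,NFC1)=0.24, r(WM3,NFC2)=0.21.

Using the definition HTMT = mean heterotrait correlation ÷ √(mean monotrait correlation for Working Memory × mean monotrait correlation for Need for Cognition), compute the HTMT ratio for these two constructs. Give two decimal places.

0.30

Mean heterotrait r = 1.31/6 = 0.2183.
Mean within-WM = 2.34/3 = 0.7800; mean within-NFC = 0.67/1 = 0.6700.
Geometric mean = √(0.7800 × 0.6700) = 0.7229.
HTMT = 0.2183 / 0.7229 = 0.30.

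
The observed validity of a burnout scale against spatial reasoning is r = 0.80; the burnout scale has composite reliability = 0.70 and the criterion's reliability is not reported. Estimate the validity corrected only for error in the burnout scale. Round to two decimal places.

0.96

Single correction: r_c = r_obs / √r_xx = 0.80 / √0.70 = 0.80 / 0.8367 ≈ 0.96.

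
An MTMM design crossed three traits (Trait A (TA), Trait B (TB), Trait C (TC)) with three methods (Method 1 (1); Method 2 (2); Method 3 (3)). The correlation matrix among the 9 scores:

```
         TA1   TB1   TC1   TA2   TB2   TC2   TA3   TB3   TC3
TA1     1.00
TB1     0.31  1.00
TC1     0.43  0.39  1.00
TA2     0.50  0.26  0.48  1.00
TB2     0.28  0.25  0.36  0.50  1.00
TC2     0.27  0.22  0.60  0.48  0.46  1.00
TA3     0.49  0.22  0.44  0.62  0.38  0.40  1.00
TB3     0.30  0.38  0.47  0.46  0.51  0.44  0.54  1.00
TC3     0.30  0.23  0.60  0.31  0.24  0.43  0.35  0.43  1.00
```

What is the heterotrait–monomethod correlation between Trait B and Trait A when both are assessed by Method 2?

Different traits, same method: r(TB2, TA2) = 0.50.

0.50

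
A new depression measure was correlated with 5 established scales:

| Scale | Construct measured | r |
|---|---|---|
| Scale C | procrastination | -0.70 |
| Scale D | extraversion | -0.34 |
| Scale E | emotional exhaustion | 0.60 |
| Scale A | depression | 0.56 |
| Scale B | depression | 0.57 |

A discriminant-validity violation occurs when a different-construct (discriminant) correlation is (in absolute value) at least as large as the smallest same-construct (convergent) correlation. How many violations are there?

2

Convergent (same construct = depression): Scale A, Scale B.
Smallest convergent = 0.56. Discriminant |r|: 0.70, 0.34, 0.60; count ≥ 0.56 → 2.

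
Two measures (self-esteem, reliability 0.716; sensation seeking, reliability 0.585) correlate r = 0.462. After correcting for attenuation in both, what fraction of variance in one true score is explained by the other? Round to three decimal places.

Disattenuated r = 0.462 / √(0.716 × 0.585) = 0.462 / 0.6472 = 0.7138.
Shared true-score variance = 0.7138² = 0.5095 ≈ 0.510.

0.510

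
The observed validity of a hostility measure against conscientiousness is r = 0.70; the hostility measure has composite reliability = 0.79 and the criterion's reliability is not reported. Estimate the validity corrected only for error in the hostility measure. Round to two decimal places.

Single correction: r_c = r_obs / √r_xx = 0.70 / √0.79 = 0.70 / 0.8888 ≈ 0.79.

0.79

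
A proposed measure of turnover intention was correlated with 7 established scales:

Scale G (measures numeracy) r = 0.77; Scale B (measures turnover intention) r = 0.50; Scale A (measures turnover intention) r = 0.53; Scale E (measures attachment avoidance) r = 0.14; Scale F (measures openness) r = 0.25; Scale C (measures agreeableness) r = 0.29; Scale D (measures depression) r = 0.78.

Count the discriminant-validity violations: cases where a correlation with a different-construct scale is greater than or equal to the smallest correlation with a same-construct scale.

Convergent (same construct = turnover intention): Scale B, Scale A.
Smallest convergent = 0.50. Discriminant values: 0.77, 0.14, 0.25, 0.29, 0.78; count ≥ 0.50 → 2.

2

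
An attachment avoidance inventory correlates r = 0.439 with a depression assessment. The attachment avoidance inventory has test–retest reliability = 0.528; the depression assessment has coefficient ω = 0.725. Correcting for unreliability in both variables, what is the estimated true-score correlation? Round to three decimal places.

0.710

r_true = r_obs / √(r_xx · r_yy) = 0.439 / √(0.528 × 0.725) = 0.439 / √0.382800 = 0.439 / 0.6187 ≈ 0.710.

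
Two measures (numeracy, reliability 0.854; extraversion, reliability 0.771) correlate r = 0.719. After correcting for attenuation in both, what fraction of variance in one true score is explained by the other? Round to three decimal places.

Disattenuated r = 0.719 / √(0.854 × 0.771) = 0.719 / 0.8114 = 0.8861.
Shared true-score variance = 0.8861² = 0.7852 ≈ 0.785.

0.785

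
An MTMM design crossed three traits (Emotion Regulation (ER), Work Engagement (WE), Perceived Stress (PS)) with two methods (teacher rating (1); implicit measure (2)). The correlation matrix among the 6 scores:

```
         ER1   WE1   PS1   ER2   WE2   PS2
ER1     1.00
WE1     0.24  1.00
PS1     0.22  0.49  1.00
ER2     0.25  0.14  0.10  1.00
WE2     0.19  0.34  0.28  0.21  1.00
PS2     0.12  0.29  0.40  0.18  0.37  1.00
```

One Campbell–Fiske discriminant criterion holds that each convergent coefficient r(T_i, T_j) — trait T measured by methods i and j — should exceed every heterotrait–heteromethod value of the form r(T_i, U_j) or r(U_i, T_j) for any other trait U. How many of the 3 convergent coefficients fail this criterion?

Convergent coefficients and their comparison sets:
ER (methods 1·2): 0.25 vs {0.19, 0.14, 0.12, 0.10} → pass.
WE (methods 1·2): 0.34 vs {0.14, 0.19, 0.29, 0.28} → pass.
PS (methods 1·2): 0.40 vs {0.10, 0.12, 0.28, 0.29} → pass.
0 of 3 fail.

0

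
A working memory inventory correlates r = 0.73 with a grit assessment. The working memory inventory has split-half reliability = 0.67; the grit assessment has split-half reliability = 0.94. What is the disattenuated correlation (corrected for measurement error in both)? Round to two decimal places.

0.92

r_true = r_obs / √(r_xx · r_yy) = 0.73 / √(0.67 × 0.94) = 0.73 / √0.6298 = 0.73 / 0.7936 ≈ 0.92.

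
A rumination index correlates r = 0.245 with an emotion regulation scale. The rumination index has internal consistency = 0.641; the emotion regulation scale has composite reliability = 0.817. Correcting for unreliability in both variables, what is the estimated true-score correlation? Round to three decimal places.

0.339

r_true = r_obs / √(r_xx · r_yy) = 0.245 / √(0.641 × 0.817) = 0.245 / √0.523697 = 0.245 / 0.7237 ≈ 0.339.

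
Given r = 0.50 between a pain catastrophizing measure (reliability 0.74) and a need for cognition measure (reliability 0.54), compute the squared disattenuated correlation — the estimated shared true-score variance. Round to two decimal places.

Disattenuated r = 0.50 / √(0.74 × 0.54) = 0.50 / 0.6321 = 0.7910.
Shared true-score variance = 0.7910² = 0.6257 ≈ 0.63.

0.63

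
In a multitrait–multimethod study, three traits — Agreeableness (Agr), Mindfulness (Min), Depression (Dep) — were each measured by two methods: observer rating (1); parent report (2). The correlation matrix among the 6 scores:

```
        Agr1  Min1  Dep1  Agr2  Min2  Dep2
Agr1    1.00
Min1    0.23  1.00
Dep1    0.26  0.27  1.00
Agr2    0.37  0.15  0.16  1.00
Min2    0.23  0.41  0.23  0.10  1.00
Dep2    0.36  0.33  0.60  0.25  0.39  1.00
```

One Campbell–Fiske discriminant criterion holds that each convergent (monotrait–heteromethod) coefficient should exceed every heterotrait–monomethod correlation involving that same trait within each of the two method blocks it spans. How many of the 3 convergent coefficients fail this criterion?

Each convergent coefficient versus the relevant comparison correlations:
Agr (methods 1·2): 0.37 vs {0.23, 0.10, 0.26, 0.25} → pass.
Min (methods 1·2): 0.41 vs {0.23, 0.10, 0.27, 0.39} → pass.
Dep (methods 1·2): 0.60 vs {0.26, 0.25, 0.27, 0.39} → pass.
0 of 3 fail.

0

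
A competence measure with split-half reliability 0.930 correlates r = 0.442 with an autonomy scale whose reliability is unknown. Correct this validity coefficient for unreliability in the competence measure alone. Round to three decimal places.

Single correction: r_c = r_obs / √r_xx = 0.442 / √0.930 = 0.442 / 0.9644 ≈ 0.458.

0.458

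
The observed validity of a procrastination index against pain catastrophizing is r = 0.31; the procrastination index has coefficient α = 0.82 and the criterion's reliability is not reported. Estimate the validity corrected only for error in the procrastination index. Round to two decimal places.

Single correction: r_c = r_obs / √r_xx = 0.31 / √0.82 = 0.31 / 0.9055 ≈ 0.34.

0.34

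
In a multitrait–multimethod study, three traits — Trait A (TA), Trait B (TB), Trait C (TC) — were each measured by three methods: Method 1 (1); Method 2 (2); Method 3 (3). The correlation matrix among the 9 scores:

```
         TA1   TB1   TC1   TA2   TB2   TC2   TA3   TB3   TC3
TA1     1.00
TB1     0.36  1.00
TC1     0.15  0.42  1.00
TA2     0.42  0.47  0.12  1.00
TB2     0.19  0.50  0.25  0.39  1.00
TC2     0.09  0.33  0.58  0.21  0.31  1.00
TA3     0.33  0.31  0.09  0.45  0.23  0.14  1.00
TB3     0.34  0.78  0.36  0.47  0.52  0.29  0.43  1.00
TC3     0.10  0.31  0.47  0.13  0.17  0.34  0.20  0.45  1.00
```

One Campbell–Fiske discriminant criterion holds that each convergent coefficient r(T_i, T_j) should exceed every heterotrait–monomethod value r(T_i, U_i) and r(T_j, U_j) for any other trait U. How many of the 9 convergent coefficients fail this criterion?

Checking each validity diagonal entry against its comparison values:
TA (methods 1·2): 0.42 vs {0.36, 0.39, 0.15, 0.21} → pass.
TA (methods 1·3): 0.33 vs {0.36, 0.43, 0.15, 0.20} → fail.
TA (methods 2·3): 0.45 vs {0.39, 0.43, 0.21, 0.20} → pass.
TB (methods 1·2): 0.50 vs {0.36, 0.39, 0.42, 0.31} → pass.
TB (methods 1·3): 0.78 vs {0.36, 0.43, 0.42, 0.45} → pass.
TB (methods 2·3): 0.52 vs {0.39, 0.43, 0.31, 0.45} → pass.
TC (methods 1·2): 0.58 vs {0.15, 0.21, 0.42, 0.31} → pass.
TC (methods 1·3): 0.47 vs {0.15, 0.20, 0.42, 0.45} → pass.
TC (methods 2·3): 0.34 vs {0.21, 0.20, 0.31, 0.45} → fail.
2 of 9 fail.

2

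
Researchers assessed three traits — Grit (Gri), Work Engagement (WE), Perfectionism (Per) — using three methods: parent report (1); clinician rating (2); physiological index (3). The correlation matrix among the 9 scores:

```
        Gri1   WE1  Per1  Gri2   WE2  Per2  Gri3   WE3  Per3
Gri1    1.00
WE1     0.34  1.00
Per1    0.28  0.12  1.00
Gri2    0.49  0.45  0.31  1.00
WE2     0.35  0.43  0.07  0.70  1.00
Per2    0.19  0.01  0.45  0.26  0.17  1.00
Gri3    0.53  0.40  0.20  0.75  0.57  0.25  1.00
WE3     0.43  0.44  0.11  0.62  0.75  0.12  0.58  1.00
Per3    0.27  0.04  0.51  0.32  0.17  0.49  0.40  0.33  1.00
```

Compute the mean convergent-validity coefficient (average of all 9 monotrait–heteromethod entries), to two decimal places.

Convergent values: 0.49, 0.53, 0.75, 0.43, 0.44, 0.75, 0.45, 0.51, 0.49; mean = 4.84/9 = 0.54.

0.54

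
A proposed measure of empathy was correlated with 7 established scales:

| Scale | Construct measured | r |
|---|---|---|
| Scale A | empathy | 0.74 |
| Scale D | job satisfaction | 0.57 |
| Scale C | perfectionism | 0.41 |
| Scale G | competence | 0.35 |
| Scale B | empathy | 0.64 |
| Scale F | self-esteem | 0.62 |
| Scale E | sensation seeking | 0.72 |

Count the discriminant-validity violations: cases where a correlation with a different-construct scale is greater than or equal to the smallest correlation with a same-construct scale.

1

Convergent (same construct = empathy): Scale A, Scale B.
Smallest convergent = 0.64. Discriminant values: 0.57, 0.41, 0.35, 0.62, 0.72; count ≥ 0.64 → 1.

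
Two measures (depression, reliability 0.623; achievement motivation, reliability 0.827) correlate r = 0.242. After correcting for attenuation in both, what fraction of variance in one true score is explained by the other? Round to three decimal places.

0.114

Disattenuated r = 0.242 / √(0.623 × 0.827) = 0.242 / 0.7178 = 0.3371.
Shared true-score variance = 0.3371² = 0.1136 ≈ 0.114.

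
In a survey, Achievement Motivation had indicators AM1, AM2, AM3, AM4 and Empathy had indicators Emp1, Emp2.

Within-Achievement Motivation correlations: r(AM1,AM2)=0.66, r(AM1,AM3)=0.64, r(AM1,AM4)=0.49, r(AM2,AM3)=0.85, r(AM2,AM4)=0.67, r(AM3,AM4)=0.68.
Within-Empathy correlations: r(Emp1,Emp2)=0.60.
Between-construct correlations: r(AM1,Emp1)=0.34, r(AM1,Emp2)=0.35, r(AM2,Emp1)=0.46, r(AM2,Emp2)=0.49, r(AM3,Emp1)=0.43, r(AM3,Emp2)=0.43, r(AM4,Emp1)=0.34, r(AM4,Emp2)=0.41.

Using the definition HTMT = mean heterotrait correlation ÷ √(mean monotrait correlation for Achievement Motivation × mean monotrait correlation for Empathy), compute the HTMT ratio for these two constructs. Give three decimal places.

0.643

Mean between = 3.25/8 = 0.4063.
Mean within-AM = 3.99/6 = 0.6650; mean within-Emp = 0.60/1 = 0.6000.
Geometric mean = √(0.6650 × 0.6000) = 0.6317.
HTMT = 0.4063 / 0.6317 = 0.643.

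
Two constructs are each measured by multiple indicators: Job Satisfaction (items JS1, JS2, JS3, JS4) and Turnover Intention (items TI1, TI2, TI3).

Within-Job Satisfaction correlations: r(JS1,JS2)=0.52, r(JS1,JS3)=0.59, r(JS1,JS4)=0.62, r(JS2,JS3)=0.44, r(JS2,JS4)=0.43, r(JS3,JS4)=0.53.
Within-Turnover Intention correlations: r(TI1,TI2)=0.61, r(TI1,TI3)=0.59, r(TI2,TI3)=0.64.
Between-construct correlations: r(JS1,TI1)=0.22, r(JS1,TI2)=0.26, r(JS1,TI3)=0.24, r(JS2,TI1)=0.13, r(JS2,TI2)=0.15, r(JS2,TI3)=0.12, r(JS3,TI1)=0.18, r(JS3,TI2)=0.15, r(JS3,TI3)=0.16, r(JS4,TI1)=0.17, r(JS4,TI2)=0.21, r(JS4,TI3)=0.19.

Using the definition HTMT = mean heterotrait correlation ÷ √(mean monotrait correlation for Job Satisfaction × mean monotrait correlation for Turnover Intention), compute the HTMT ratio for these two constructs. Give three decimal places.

0.321

Mean between = 2.18/12 = 0.1817.
Mean within-JS = 3.13/6 = 0.5217; mean within-TI = 1.84/3 = 0.6133.
Geometric mean = √(0.5217 × 0.6133) = 0.5656.
HTMT = 0.1817 / 0.5656 = 0.321.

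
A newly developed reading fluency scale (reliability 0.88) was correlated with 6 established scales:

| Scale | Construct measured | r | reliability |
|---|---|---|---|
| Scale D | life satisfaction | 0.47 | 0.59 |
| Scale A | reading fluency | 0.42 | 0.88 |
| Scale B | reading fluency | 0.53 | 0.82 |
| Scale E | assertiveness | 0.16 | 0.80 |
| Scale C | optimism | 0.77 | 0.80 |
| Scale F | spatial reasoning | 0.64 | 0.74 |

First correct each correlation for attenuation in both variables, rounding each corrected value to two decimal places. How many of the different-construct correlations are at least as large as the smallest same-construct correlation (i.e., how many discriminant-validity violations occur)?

Disattenuated r (r / √(r_scale · r_new)):
  Scale D (disc): 0.47 / √(0.59·0.88) = 0.65
  Scale A (conv): 0.42 / √(0.88·0.88) = 0.48
  Scale B (conv): 0.53 / √(0.82·0.88) = 0.62
  Scale E (disc): 0.16 / √(0.80·0.88) = 0.19
  Scale C (disc): 0.77 / √(0.80·0.88) = 0.92
  Scale F (disc): 0.64 / √(0.74·0.88) = 0.79
Smallest convergent = 0.48. Discriminant values: 0.65, 0.19, 0.92, 0.79; count ≥ 0.48 → 3.

3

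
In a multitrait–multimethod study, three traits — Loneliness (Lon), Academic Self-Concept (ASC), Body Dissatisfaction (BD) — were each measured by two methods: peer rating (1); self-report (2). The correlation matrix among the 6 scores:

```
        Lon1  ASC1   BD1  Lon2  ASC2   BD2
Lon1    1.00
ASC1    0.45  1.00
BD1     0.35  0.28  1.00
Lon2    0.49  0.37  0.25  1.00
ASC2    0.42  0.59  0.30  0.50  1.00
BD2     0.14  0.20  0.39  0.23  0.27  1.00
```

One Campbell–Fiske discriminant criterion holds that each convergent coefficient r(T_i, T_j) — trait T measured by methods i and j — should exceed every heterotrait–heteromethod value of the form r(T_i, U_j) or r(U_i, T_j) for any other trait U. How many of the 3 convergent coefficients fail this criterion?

0

Convergent coefficients and their comparison sets:
Lon (methods 1·2): 0.49 vs {0.42, 0.37, 0.14, 0.25} → pass.
ASC (methods 1·2): 0.59 vs {0.37, 0.42, 0.20, 0.30} → pass.
BD (methods 1·2): 0.39 vs {0.25, 0.14, 0.30, 0.20} → pass.
0 of 3 fail.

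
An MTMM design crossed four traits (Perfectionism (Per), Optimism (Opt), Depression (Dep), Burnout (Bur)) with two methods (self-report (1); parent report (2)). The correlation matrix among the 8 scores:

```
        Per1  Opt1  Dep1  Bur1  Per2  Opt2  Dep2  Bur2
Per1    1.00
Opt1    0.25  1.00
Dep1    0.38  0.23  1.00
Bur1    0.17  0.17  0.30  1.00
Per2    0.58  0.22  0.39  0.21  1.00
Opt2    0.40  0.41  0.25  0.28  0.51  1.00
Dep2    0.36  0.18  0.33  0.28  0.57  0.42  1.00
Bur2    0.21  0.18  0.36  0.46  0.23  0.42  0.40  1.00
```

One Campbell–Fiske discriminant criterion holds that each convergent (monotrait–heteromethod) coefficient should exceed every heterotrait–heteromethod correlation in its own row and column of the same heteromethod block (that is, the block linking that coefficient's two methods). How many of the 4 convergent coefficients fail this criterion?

1

Checking each validity diagonal entry against its comparison values:
Per (methods 1·2): 0.58 vs {0.40, 0.22, 0.36, 0.39, 0.21, 0.21} → pass.
Opt (methods 1·2): 0.41 vs {0.22, 0.40, 0.18, 0.25, 0.18, 0.28} → pass.
Dep (methods 1·2): 0.33 vs {0.39, 0.36, 0.25, 0.18, 0.36, 0.28} → fail.
Bur (methods 1·2): 0.46 vs {0.21, 0.21, 0.28, 0.18, 0.28, 0.36} → pass.
1 of 4 fail.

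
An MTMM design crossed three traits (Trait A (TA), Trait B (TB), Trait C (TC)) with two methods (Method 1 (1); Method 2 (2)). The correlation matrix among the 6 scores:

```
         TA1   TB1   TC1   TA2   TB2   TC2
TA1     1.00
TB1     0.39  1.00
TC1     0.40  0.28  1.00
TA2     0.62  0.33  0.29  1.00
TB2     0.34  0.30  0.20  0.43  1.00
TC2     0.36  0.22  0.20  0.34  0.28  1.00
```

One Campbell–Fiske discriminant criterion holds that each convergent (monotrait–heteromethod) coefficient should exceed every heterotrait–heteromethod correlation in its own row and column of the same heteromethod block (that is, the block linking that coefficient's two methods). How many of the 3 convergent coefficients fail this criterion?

2

Convergent coefficients and their comparison sets:
TA (methods 1·2): 0.62 vs {0.34, 0.33, 0.36, 0.29} → pass.
TB (methods 1·2): 0.30 vs {0.33, 0.34, 0.22, 0.20} → fail.
TC (methods 1·2): 0.20 vs {0.29, 0.36, 0.20, 0.22} → fail.
2 of 3 fail.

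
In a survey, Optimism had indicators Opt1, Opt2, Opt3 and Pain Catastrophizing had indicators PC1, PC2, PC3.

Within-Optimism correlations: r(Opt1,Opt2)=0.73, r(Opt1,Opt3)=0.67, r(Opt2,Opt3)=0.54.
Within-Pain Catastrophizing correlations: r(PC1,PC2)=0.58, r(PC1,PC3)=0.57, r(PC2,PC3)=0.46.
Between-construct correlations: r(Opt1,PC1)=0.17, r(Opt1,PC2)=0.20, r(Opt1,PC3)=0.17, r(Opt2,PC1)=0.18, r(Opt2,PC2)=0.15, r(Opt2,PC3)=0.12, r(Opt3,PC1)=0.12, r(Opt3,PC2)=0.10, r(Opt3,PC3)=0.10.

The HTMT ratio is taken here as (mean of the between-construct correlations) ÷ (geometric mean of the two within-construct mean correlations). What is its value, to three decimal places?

0.247

Between-construct mean = 1.31/9 = 0.1456.
Mean within-Opt = 1.94/3 = 0.6467; mean within-PC = 1.61/3 = 0.5367.
Geometric mean = √(0.6467 × 0.5367) = 0.5891.
HTMT = 0.1456 / 0.5891 = 0.247.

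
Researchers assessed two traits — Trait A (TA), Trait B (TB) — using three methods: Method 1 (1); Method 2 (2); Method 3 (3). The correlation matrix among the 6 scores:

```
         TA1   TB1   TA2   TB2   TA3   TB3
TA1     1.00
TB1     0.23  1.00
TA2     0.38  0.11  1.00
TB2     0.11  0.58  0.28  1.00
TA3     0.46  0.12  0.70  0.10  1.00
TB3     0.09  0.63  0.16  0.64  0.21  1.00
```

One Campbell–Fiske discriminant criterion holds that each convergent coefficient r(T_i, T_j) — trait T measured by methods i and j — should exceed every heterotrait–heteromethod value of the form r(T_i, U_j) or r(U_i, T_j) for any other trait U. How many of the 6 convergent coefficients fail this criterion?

Each convergent coefficient versus the relevant comparison correlations:
TA (methods 1·2): 0.38 vs {0.11, 0.11} → pass.
TA (methods 1·3): 0.46 vs {0.09, 0.12} → pass.
TA (methods 2·3): 0.70 vs {0.16, 0.10} → pass.
TB (methods 1·2): 0.58 vs {0.11, 0.11} → pass.
TB (methods 1·3): 0.63 vs {0.12, 0.09} → pass.
TB (methods 2·3): 0.64 vs {0.10, 0.16} → pass.
0 of 6 fail.

0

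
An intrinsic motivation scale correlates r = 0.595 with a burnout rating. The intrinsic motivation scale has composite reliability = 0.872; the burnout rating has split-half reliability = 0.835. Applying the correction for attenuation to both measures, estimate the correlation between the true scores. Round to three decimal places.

0.697

r_true = r_obs / √(r_xx · r_yy) = 0.595 / √(0.872 × 0.835) = 0.595 / √0.728120 = 0.595 / 0.8533 ≈ 0.697.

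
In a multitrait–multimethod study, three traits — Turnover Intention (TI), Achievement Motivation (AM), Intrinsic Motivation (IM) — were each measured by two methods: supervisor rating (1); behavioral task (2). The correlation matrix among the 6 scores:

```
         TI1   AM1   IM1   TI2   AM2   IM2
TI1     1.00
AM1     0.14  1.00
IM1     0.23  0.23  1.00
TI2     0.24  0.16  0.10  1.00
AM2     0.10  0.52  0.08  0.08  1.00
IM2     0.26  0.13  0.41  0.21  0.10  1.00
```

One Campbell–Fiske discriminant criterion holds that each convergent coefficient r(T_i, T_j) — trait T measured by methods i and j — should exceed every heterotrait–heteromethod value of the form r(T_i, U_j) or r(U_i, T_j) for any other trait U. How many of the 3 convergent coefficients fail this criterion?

Checking each validity diagonal entry against its comparison values:
TI (methods 1·2): 0.24 vs {0.10, 0.16, 0.26, 0.10} → fail.
AM (methods 1·2): 0.52 vs {0.16, 0.10, 0.13, 0.08} → pass.
IM (methods 1·2): 0.41 vs {0.10, 0.26, 0.08, 0.13} → pass.
1 of 3 fail.

1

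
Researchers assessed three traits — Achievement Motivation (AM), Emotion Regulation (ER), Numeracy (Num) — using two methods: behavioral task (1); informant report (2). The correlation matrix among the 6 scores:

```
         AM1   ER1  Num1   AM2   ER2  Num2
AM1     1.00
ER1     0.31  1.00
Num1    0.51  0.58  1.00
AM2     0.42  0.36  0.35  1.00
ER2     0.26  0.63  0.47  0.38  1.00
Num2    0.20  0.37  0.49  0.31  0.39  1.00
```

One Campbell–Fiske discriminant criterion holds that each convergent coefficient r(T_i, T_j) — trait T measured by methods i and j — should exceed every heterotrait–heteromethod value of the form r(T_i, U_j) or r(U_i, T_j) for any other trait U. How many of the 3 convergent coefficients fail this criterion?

0

Convergent coefficients and their comparison sets:
AM (methods 1·2): 0.42 vs {0.26, 0.36, 0.20, 0.35} → pass.
ER (methods 1·2): 0.63 vs {0.36, 0.26, 0.37, 0.47} → pass.
Num (methods 1·2): 0.49 vs {0.35, 0.20, 0.47, 0.37} → pass.
0 of 3 fail.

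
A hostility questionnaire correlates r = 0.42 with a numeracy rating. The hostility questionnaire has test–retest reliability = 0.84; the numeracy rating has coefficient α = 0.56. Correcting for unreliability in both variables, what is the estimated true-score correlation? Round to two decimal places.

r_true = r_obs / √(r_xx · r_yy) = 0.42 / √(0.84 × 0.56) = 0.42 / √0.4704 = 0.42 / 0.6859 ≈ 0.61.

0.61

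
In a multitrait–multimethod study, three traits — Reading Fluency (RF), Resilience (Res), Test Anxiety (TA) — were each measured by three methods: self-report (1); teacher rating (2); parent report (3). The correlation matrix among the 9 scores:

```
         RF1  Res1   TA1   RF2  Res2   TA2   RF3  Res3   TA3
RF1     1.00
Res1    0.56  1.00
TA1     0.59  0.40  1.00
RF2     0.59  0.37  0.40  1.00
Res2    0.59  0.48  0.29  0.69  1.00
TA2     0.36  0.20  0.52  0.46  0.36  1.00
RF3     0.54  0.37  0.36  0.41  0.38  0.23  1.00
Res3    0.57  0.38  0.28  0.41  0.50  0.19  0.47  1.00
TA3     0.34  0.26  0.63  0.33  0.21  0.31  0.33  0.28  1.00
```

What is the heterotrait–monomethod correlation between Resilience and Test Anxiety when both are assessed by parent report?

Different traits, same method: r(Res3, TA3) = 0.28.

0.28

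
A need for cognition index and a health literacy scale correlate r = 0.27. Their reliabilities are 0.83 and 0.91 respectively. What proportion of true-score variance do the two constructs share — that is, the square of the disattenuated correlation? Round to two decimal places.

Disattenuated r = 0.27 / √(0.83 × 0.91) = 0.27 / 0.8691 = 0.3107.
Shared true-score variance = 0.3107² = 0.0965 ≈ 0.10.

0.10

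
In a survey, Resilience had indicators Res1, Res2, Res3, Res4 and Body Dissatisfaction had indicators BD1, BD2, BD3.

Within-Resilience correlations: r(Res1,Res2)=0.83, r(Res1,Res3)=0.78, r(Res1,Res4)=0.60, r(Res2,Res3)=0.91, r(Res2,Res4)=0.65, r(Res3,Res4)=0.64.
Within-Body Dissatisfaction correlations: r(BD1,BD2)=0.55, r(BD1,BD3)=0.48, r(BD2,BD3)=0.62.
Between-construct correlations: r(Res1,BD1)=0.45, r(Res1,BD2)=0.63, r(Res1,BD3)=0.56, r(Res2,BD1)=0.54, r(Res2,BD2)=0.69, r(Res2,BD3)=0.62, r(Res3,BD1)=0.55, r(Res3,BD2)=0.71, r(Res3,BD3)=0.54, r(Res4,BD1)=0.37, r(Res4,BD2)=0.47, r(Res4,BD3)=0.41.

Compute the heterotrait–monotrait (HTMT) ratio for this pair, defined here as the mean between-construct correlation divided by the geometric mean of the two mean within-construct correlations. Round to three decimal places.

0.857

Between-construct mean = 6.54/12 = 0.5450.
Mean within-Res = 4.41/6 = 0.7350; mean within-BD = 1.65/3 = 0.5500.
Geometric mean = √(0.7350 × 0.5500) = 0.6358.
HTMT = 0.5450 / 0.6358 = 0.857.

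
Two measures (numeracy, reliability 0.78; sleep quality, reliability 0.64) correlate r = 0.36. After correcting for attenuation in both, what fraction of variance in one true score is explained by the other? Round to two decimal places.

Disattenuated r = 0.36 / √(0.78 × 0.64) = 0.36 / 0.7065 = 0.5096.
Shared true-score variance = 0.5096² = 0.2597 ≈ 0.26.

0.26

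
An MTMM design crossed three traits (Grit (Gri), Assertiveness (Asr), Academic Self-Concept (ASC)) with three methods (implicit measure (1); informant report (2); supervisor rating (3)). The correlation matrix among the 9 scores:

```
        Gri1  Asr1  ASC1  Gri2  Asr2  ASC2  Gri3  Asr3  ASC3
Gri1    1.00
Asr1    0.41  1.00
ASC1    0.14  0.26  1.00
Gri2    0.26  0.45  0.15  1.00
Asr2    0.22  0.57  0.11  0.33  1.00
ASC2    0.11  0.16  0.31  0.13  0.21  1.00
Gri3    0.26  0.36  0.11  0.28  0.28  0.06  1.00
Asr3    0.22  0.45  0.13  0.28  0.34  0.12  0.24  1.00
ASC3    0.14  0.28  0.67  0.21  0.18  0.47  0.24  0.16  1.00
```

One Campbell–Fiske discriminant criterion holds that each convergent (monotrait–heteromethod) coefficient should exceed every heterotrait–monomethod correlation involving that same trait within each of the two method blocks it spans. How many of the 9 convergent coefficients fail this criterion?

3

Checking each validity diagonal entry against its comparison values:
Gri (methods 1·2): 0.26 vs {0.41, 0.33, 0.14, 0.13} → fail.
Gri (methods 1·3): 0.26 vs {0.41, 0.24, 0.14, 0.24} → fail.
Gri (methods 2·3): 0.28 vs {0.33, 0.24, 0.13, 0.24} → fail.
Asr (methods 1·2): 0.57 vs {0.41, 0.33, 0.26, 0.21} → pass.
Asr (methods 1·3): 0.45 vs {0.41, 0.24, 0.26, 0.16} → pass.
Asr (methods 2·3): 0.34 vs {0.33, 0.24, 0.21, 0.16} → pass.
ASC (methods 1·2): 0.31 vs {0.14, 0.13, 0.26, 0.21} → pass.
ASC (methods 1·3): 0.67 vs {0.14, 0.24, 0.26, 0.16} → pass.
ASC (methods 2·3): 0.47 vs {0.13, 0.24, 0.21, 0.16} → pass.
3 of 9 fail.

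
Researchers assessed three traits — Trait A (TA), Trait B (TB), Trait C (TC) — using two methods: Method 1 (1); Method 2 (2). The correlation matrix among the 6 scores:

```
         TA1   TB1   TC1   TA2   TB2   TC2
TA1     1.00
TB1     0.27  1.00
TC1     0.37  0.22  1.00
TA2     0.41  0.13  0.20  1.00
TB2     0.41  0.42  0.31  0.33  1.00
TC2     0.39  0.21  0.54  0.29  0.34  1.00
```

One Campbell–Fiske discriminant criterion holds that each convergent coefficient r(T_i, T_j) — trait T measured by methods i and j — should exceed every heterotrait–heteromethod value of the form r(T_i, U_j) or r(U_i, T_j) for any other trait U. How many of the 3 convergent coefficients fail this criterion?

1

Each convergent coefficient versus the relevant comparison correlations:
TA (methods 1·2): 0.41 vs {0.41, 0.13, 0.39, 0.20} → fail.
TB (methods 1·2): 0.42 vs {0.13, 0.41, 0.21, 0.31} → pass.
TC (methods 1·2): 0.54 vs {0.20, 0.39, 0.31, 0.21} → pass.
1 of 3 fail.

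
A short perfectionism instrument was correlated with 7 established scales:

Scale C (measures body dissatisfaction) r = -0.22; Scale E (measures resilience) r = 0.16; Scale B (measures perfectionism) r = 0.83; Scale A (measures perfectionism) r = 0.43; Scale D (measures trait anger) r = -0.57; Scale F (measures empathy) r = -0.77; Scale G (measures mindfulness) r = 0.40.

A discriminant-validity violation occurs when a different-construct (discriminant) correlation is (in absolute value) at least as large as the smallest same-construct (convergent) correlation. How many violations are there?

Convergent (same construct = perfectionism): Scale B, Scale A.
Smallest convergent = 0.43. Discriminant |r|: 0.22, 0.16, 0.57, 0.77, 0.40; count ≥ 0.43 → 2.

2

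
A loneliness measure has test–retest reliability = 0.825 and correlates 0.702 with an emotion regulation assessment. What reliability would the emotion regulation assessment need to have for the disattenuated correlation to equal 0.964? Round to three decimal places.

r_true = r_obs / √(r_xx · r_yy) ⇒ 0.964 = 0.702 / √(0.825 · r_yy).
√(0.825 · r_yy) = 0.702 / 0.964 = 0.7282; 0.825 · r_yy = 0.5303; r_yy = 0.5303 / 0.825 ≈ 0.643.

0.643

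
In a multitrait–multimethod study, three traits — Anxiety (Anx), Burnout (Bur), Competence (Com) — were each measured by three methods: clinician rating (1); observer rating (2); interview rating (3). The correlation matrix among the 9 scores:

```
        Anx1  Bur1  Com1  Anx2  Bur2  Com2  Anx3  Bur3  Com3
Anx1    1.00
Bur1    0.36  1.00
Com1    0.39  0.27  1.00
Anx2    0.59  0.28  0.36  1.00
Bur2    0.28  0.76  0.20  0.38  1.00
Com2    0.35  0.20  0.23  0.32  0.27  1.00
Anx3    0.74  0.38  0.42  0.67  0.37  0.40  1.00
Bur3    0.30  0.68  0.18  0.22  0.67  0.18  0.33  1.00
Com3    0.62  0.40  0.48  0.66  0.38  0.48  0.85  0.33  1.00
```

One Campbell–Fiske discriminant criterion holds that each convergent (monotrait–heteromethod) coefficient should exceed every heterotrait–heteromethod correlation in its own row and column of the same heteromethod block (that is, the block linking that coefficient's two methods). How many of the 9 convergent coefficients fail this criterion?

3

Checking each validity diagonal entry against its comparison values:
Anx (methods 1·2): 0.59 vs {0.28, 0.28, 0.35, 0.36} → pass.
Anx (methods 1·3): 0.74 vs {0.30, 0.38, 0.62, 0.42} → pass.
Anx (methods 2·3): 0.67 vs {0.22, 0.37, 0.66, 0.40} → pass.
Bur (methods 1·2): 0.76 vs {0.28, 0.28, 0.20, 0.20} → pass.
Bur (methods 1·3): 0.68 vs {0.38, 0.30, 0.40, 0.18} → pass.
Bur (methods 2·3): 0.67 vs {0.37, 0.22, 0.38, 0.18} → pass.
Com (methods 1·2): 0.23 vs {0.36, 0.35, 0.20, 0.20} → fail.
Com (methods 1·3): 0.48 vs {0.42, 0.62, 0.18, 0.40} → fail.
Com (methods 2·3): 0.48 vs {0.40, 0.66, 0.18, 0.38} → fail.
3 of 9 fail.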